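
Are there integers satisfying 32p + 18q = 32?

Step 1: Compute gcd(32, 18).
gcd(32, 18) = 2

Step 2: Check divisibility.
Does 2 divide 32? 32 = 2 x 16, so yes.

By the theorem on linear Diophantine equations, 32p + 18q = 32 has integer solutions if and only if gcd(32, 18) divides 32. Since 2 | 32, solutions exist.

Yes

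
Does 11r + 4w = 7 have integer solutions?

Step 1: Compute gcd(11, 4).
gcd(11, 4) = 1

Step 2: Check divisibility.
Does 1 divide 7? 7 = 1 x 7, so yes.

By the theorem on linear Diophantine equations, 11r + 4w = 7 has integer solutions if and only if gcd(11, 4) divides 7. Since 1 | 7, solutions exist.

Yes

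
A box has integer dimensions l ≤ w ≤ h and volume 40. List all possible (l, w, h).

Iterate l from 1 to ⌊40^(1/3)⌋. For each l dividing 40, iterate w ≥ l with w dividing 40/l, and set h = 40/(l·w).
Triples found (6): (1×1×40), (1×2×20), (1×4×10), (1×5×8), (2×2×10), (2×4×5)

(1×1×40), (1×2×20), (1×4×10), (1×5×8), (2×2×10), (2×4×5)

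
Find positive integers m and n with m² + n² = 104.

We need to find integers m, n > 0 such that m² + n² = 104.
Trying m = 2: n² = 104 - 2² = 104 - 4 = 100
n = 10
Check: 2² + 10² = 4 + 100 = 104 ✓

104 = 2² + 10²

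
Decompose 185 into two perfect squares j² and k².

We need to find integers j, k > 0 such that j² + k² = 185.
Trying j = 4: k² = 185 - 4² = 185 - 16 = 169
k = 13
Check: 4² + 13² = 16 + 169 = 185 ✓

185 = 4² + 13²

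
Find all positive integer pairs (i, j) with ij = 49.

The positive divisors of 49 are: 1, 7, 49.
Each divisor d gives the pair (d, 49/d):
(1, 49), (7, 7), (49, 1)

(1, 49), (7, 7), (49, 1)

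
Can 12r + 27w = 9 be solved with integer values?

Step 1: Compute gcd(12, 27).
gcd(12, 27) = 3

Step 2: Check divisibility.
Does 3 divide 9? 9 = 3 x 3, so yes.

By the theorem on linear Diophantine equations, 12r + 27w = 9 has integer solutions if and only if gcd(12, 27) divides 9. Since 3 | 9, solutions exist.

Yes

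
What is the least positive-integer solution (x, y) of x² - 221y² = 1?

We seek the smallest positive integers (x, y) with x² - 221y² = 1, i.e., x² = 221y² + 1.
Try successive y values:
y = 1: x² = 221·1² + 1 = 222, not a perfect square
y = 2: x² = 221·2² + 1 = 885, not a perfect square
y = 3: x² = 221·3² + 1 = 1990, not a perfect square
... continuing the search (or via continued fractions) ...
y = 112: x² = 221·112² + 1 = 2772225, x = 1665 ✓

Verify: 1665² - 221·112² = 2772225 - 2772224 = 1 ✓

x = 1665, y = 112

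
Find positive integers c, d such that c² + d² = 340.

Search for c with 340 - c² a perfect square.
c = 4: 340 - 4² = 340 - 16 = 324 = 18² ✓
So c = 4, d = 18.

c = 4, d = 18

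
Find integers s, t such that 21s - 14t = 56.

Step 1: Check solvability.
gcd(21, 14) = 7
Since 7 divides 56, solutions exist.

Step 2: Apply extended Euclidean algorithm to find gcd.
We find integers such that 21*x0 + 14*y0 = 7

Step 3: Scale the particular solution.
Multiply by 56/7 = 8:
s = 8, t = 8

Step 4: Verify.
21*(8) - 14*(8) = 56 = 56 ✓

s = 8, t = 8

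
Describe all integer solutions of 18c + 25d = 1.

Step 1: Compute gcd(18, 25) = 1.
Since 1 divides 1, solutions exist.

Step 2: Find a particular solution using extended Euclidean algorithm.
We get c₀ = 7, d₀ = -5.
Check: 18*7 + 25*-5 = 1 = 1 ✓

Step 3: Write the general solution.
c = 7 + (25/1)t = 7 + 25t
d = -5 - (18/1)t = -5 - 18t
for any integer t.

c = 7 + 25t, d = -5 - 18t for integer t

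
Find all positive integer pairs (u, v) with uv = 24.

The positive divisors of 24 are: 1, 2, 3, 4, 6, 8, 12, 24.
Each divisor d gives the pair (d, 24/d):
(1, 24), (2, 12), (3, 8), (4, 6), (6, 4), (8, 3), (12, 2), (24, 1)

(1, 24), (2, 12), (3, 8), (4, 6), (6, 4), (8, 3), (12, 2), (24, 1)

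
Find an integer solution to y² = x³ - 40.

Try small integer x values and check whether x³ - 40 is a perfect square.
x = 14: x³ - 40 = 14³ - 40 = 2744 - 40 = 2704
Is 2704 a perfect square? 52² = 2704 ✓
So (x, y) = (14, 52) is a solution.

x = 14, y = 52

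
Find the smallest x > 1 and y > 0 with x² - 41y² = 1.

We seek the smallest positive integers (x, y) with x² - 41y² = 1, i.e., x² = 41y² + 1.
Try successive y values:
y = 1: x² = 41·1² + 1 = 42, not a perfect square
y = 2: x² = 41·2² + 1 = 165, not a perfect square
y = 3: x² = 41·3² + 1 = 370, not a perfect square
... continuing the search (or via continued fractions) ...
y = 320: x² = 41·320² + 1 = 4198401, x = 2049 ✓

Verify: 2049² - 41·320² = 4198401 - 4198400 = 1 ✓

x = 2049, y = 320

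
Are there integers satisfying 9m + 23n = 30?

Step 1: Compute gcd(9, 23).
gcd(9, 23) = 1

Step 2: Check divisibility.
Does 1 divide 30? 30 = 1 x 30, so yes.

By the theorem on linear Diophantine equations, 9m + 23n = 30 has integer solutions if and only if gcd(9, 23) divides 30. Since 1 | 30, solutions exist.

Yes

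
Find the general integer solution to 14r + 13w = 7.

Step 1: Compute gcd(14, 13) = 1.
Since 1 divides 7, solutions exist.

Step 2: Find a particular solution using extended Euclidean algorithm.
We get r₀ = 7, w₀ = -7.
Check: 14*7 + 13*-7 = 7 = 7 ✓

Step 3: Write the general solution.
r = 7 + (13/1)t = 7 + 13t
w = -7 - (14/1)t = -7 - 14t
for any integer t.

r = 7 + 13t, w = -7 - 14t for integer t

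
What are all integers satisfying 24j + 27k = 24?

Step 1: Compute gcd(24, 27) = 3.
Since 3 divides 24, solutions exist.

Step 2: Find a particular solution using extended Euclidean algorithm.
We get j₀ = -8, k₀ = 8.
Check: 24*-8 + 27*8 = 24 = 24 ✓

Step 3: Write the general solution.
j = -8 + (27/3)t = -8 + 9t
k = 8 - (24/3)t = 8 - 8t
for any integer t.

j = -8 + 9t, k = 8 - 8t for integer t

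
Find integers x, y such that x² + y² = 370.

We need to find integers x, y > 0 such that x² + y² = 370.
Trying x = 3: y² = 370 - 3² = 370 - 9 = 361
y = 19
Check: 3² + 19² = 9 + 361 = 370 ✓

370 = 3² + 19²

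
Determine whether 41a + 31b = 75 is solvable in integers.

Step 1: Compute gcd(41, 31).
gcd(41, 31) = 1

Step 2: Check divisibility.
Does 1 divide 75? 75 = 1 x 75, so yes.

By the theorem on linear Diophantine equations, 41a + 31b = 75 has integer solutions if and only if gcd(41, 31) divides 75. Since 1 | 75, solutions exist.

Yes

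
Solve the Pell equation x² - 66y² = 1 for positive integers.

We seek the smallest positive integers (x, y) with x² - 66y² = 1, i.e., x² = 66y² + 1.
Try successive y values:
y = 1: x² = 66·1² + 1 = 67, not a perfect square
y = 2: x² = 66·2² + 1 = 265, not a perfect square
y = 3: x² = 66·3² + 1 = 595, not a perfect square
... continuing the search (or via continued fractions) ...
y = 8: x² = 66·8² + 1 = 4225, x = 65 ✓

Verify: 65² - 66·8² = 4225 - 4224 = 1 ✓

x = 65, y = 8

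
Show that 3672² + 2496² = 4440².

Compute a² + b² = 3672² + 2496² = 13483584 + 6230016 = 19713600
Compute c² = 4440² = 19713600
Since 19713600 = 19713600, confirmed.

Yes, it is a Pythagorean triple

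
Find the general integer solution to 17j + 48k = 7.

Step 1: Compute gcd(17, 48) = 1.
Since 1 divides 7, solutions exist.

Step 2: Find a particular solution using extended Euclidean algorithm.
We get j₀ = 119, k₀ = -42.
Check: 17*119 + 48*-42 = 7 = 7 ✓

Step 3: Write the general solution.
j = 119 + (48/1)t = 119 + 48t
k = -42 - (17/1)t = -42 - 17t
for any integer t.

j = 119 + 48t, k = -42 - 17t for integer t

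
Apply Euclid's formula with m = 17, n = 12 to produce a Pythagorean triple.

a = m² - n² = 17² - 12² = 289 - 144 = 145
b = 2mn = 2·17·12 = 408
c = m² + n² = 289 + 144 = 433
Verify: 145² + 408² = 21025 + 166464 = 187489 = 433² ✓

(145, 408, 433)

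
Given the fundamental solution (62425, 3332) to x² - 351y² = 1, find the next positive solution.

Solutions to x² - Dy² = 1 are generated by powers of (x₀ + y₀√D).
The next solution satisfies x₁ + y₁√351 = (x₀ + y₀√351)², giving:
x₁ = x₀² + 351y₀² = 62425² + 351·3332² = 3896880625 + 3896880624 = 7793761249
y₁ = 2x₀y₀ = 2·62425·3332 = 416000200

Verify: 7793761249² - 351·416000200² = 60742714406414040001 - 60742714406414040000 = 1 ✓

x = 7793761249, y = 416000200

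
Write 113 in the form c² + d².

We need to find integers c, d > 0 such that c² + d² = 113.
Trying c = 7: d² = 113 - 7² = 113 - 49 = 64
d = 8
Check: 7² + 8² = 49 + 64 = 113 ✓

113 = 7² + 8²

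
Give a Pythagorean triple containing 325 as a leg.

We need the other leg and hypotenuse such that 325² + x² = c².
Take x = 228, c = 397: 325² + 228² = 105625 + 51984 = 157609 = 397² ✓
Triple: (325, 228, 397)

(325, 228, 397)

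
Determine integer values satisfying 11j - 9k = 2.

Step 1: Check solvability.
gcd(11, 9) = 1
Since 1 divides 2, solutions exist.

Step 2: Apply extended Euclidean algorithm to find gcd.
We find integers such that 11*x0 + 9*y0 = 1

Step 3: Scale the particular solution.
Multiply by 2/1 = 2:
j = -8, k = -10

Step 4: Verify.
11*(-8) - 9*(-10) = 2 = 2 ✓

j = -8, k = -10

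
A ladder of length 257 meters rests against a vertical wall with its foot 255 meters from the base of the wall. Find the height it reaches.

The ladder, wall, and ground form a right triangle with hypotenuse 257 and one leg 255.
By the Pythagorean theorem: h² = 257² - 255² = 66049 - 65025 = 1024
h = √1024 = 32 meters

32 meters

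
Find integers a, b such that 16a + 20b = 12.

Step 1: Check solvability.
gcd(16, 20) = 4
Since 4 divides 12, solutions exist.

Step 2: Apply extended Euclidean algorithm to find gcd.
We find integers such that 16*x0 + 20*y0 = 4

Step 3: Scale the particular solution.
Multiply by 12/4 = 3:
a = -3, b = 3

Step 4: Verify.
16*(-3) + 20*(3) = 12 = 12 ✓

a = -3, b = 3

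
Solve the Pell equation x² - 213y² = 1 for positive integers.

We seek the smallest positive integers (x, y) with x² - 213y² = 1, i.e., x² = 213y² + 1.
Try successive y values:
y = 1: x² = 213·1² + 1 = 214, not a perfect square
y = 2: x² = 213·2² + 1 = 853, not a perfect square
y = 3: x² = 213·3² + 1 = 1918, not a perfect square
... continuing the search (or via continued fractions) ...
y = 13320: x² = 213·13320² + 1 = 37790971201, x = 194399 ✓

Verify: 194399² - 213·13320² = 37790971201 - 37790971200 = 1 ✓

x = 194399, y = 13320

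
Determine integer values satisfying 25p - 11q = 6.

Step 1: Check solvability.
gcd(25, 11) = 1
Since 1 divides 6, solutions exist.

Step 2: Apply extended Euclidean algorithm to find gcd.
We find integers such that 25*x0 + 11*y0 = 1

Step 3: Scale the particular solution.
Multiply by 6/1 = 6:
p = 24, q = 54

Step 4: Verify.
25*(24) - 11*(54) = 6 = 6 ✓

p = 24, q = 54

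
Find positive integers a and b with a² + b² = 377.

We need to find integers a, b > 0 such that a² + b² = 377.
Trying a = 4: b² = 377 - 4² = 377 - 16 = 361
b = 19
Check: 4² + 19² = 16 + 361 = 377 ✓

377 = 4² + 19²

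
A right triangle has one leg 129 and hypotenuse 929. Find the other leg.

b² = c² - a² = 863041 - 16641 = 846400
b = 920

920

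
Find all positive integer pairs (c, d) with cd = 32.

The positive divisors of 32 are: 1, 2, 4, 8, 16, 32.
Each divisor d gives the pair (d, 32/d):
(1, 32), (2, 16), (4, 8), (8, 4), (16, 2), (32, 1)

(1, 32), (2, 16), (4, 8), (8, 4), (16, 2), (32, 1)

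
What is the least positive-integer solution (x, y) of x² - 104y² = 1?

We seek the smallest positive integers (x, y) with x² - 104y² = 1, i.e., x² = 104y² + 1.
Try successive y values:
y = 1: x² = 104·1² + 1 = 105, not a perfect square
y = 2: x² = 104·2² + 1 = 417, not a perfect square
y = 3: x² = 104·3² + 1 = 937, not a perfect square
... continuing the search (or via continued fractions) ...
y = 5: x² = 104·5² + 1 = 2601, x = 51 ✓

Verify: 51² - 104·5² = 2601 - 2600 = 1 ✓

x = 51, y = 5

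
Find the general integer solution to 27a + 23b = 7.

Step 1: Compute gcd(27, 23) = 1.
Since 1 divides 7, solutions exist.

Step 2: Find a particular solution using extended Euclidean algorithm.
We get a₀ = 42, b₀ = -49.
Check: 27*42 + 23*-49 = 7 = 7 ✓

Step 3: Write the general solution.
a = 42 + (23/1)t = 42 + 23t
b = -49 - (27/1)t = -49 - 27t
for any integer t.

a = 42 + 23t, b = -49 - 27t for integer t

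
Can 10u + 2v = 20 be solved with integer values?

Step 1: Compute gcd(10, 2).
gcd(10, 2) = 2

Step 2: Check divisibility.
Does 2 divide 20? 20 = 2 x 10, so yes.

By the theorem on linear Diophantine equations, 10u + 2v = 20 has integer solutions if and only if gcd(10, 2) divides 20. Since 2 | 20, solutions exist.

Yes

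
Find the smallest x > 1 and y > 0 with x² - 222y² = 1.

We seek the smallest positive integers (x, y) with x² - 222y² = 1, i.e., x² = 222y² + 1.
Try successive y values:
y = 1: x² = 222·1² + 1 = 223, not a perfect square
y = 2: x² = 222·2² + 1 = 889, not a perfect square
y = 3: x² = 222·3² + 1 = 1999, not a perfect square
... continuing the search (or via continued fractions) ...
y = 10: x² = 222·10² + 1 = 22201, x = 149 ✓

Verify: 149² - 222·10² = 22201 - 22200 = 1 ✓

x = 149, y = 10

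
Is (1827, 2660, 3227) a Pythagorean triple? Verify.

Compute a² + b² = 1827² + 2660² = 3337929 + 7075600 = 10413529
Compute c² = 3227² = 10413529
Since 10413529 = 10413529, confirmed.

Yes, it is a Pythagorean triple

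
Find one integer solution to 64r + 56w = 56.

Step 1: Check solvability.
gcd(64, 56) = 8
Since 8 divides 56, solutions exist.

Step 2: Apply extended Euclidean algorithm to find gcd.
We find integers such that 64*x0 + 56*y0 = 8

Step 3: Scale the particular solution.
Multiply by 56/8 = 7:
r = 7, w = -7

Step 4: Verify.
64*(7) + 56*(-7) = 56 = 56 ✓

r = 7, w = -7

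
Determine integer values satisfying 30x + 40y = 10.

Step 1: Check solvability.
gcd(30, 40) = 10
Since 10 divides 10, solutions exist.

Step 2: Apply extended Euclidean algorithm to find gcd.
We find integers such that 30*x0 + 40*y0 = 10

Step 3: Scale the particular solution.
Multiply by 10/10 = 1:
x = -1, y = 1

Step 4: Verify.
30*(-1) + 40*(1) = 10 = 10 ✓

x = -1, y = 1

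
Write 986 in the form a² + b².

We need to find integers a, b > 0 such that a² + b² = 986.
Trying a = 5: b² = 986 - 5² = 986 - 25 = 961
b = 31
Check: 5² + 31² = 25 + 961 = 986 ✓

986 = 5² + 31²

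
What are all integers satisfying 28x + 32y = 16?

Step 1: Compute gcd(28, 32) = 4.
Since 4 divides 16, solutions exist.

Step 2: Find a particular solution using extended Euclidean algorithm.
We get x₀ = -4, y₀ = 4.
Check: 28*-4 + 32*4 = 16 = 16 ✓

Step 3: Write the general solution.
x = -4 + (32/4)t = -4 + 8t
y = 4 - (28/4)t = 4 - 7t
for any integer t.

x = -4 + 8t, y = 4 - 7t for integer t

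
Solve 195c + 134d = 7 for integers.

Step 1: Check solvability.
gcd(195, 134) = 1
Since 1 divides 7, solutions exist.

Step 2: Apply extended Euclidean algorithm to find gcd.
We find integers such that 195*x0 + 134*y0 = 1

Step 3: Scale the particular solution.
Multiply by 7/1 = 7:
c = 77, d = -112

Step 4: Verify.
195*(77) + 134*(-112) = 7 = 7 ✓

c = 77, d = -112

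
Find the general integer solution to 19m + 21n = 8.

Step 1: Compute gcd(19, 21) = 1.
Since 1 divides 8, solutions exist.

Step 2: Find a particular solution using extended Euclidean algorithm.
We get m₀ = 80, n₀ = -72.
Check: 19*80 + 21*-72 = 8 = 8 ✓

Step 3: Write the general solution.
m = 80 + (21/1)t = 80 + 21t
n = -72 - (19/1)t = -72 - 19t
for any integer t.

m = 80 + 21t, n = -72 - 19t for integer t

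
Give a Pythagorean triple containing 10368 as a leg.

We need the other leg and hypotenuse such that 10368² + x² = c².
Take x = 1770, c = 10518: 10368² + 1770² = 107495424 + 3132900 = 110628324 = 10518² ✓
Triple: (1770, 10368, 10518)

(1770, 10368, 10518)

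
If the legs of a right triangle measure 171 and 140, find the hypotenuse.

c² = a² + b² = 171² + 140² = 29241 + 19600 = 48841
c = 221

221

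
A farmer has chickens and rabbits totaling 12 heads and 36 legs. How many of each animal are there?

Let c = chickens, r = rabbits.
Heads: c + r = 12
Legs: 2c + 4r = 36
From the first equation, c = 12 - r. Substitute:
2(12 - r) + 4r = 36
24 + 2r = 36
r = (36 - 24)/2 = 6
c = 12 - 6 = 6

Chickens: 6, Rabbits: 6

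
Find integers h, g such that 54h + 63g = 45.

Step 1: Check solvability.
gcd(54, 63) = 9
Since 9 divides 45, solutions exist.

Step 2: Apply extended Euclidean algorithm to find gcd.
We find integers such that 54*x0 + 63*y0 = 9

Step 3: Scale the particular solution.
Multiply by 45/9 = 5:
h = -5, g = 5

Step 4: Verify.
54*(-5) + 63*(5) = 45 = 45 ✓

h = -5, g = 5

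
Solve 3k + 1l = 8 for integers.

Step 1: Check solvability.
gcd(3, 1) = 1
Since 1 divides 8, solutions exist.

Step 2: Apply extended Euclidean algorithm to find gcd.
We find integers such that 3*x0 + 1*y0 = 1

Step 3: Scale the particular solution.
Multiply by 8/1 = 8:
k = 0, l = 8

Step 4: Verify.
3*(0) + 1*(8) = 8 = 8 ✓

k = 0, l = 8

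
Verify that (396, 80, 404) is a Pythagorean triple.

Compute a² + b² = 396² + 80² = 156816 + 6400 = 163216
Compute c² = 404² = 163216
Since 163216 = 163216, confirmed.

Yes, it is a Pythagorean triple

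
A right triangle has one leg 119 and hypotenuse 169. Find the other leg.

b² = c² - a² = 28561 - 14161 = 14400
b = 120

120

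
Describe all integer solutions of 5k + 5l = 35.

Step 1: Compute gcd(5, 5) = 5.
Since 5 divides 35, solutions exist.

Step 2: Find a particular solution using extended Euclidean algorithm.
We get k₀ = 0, l₀ = 7.
Check: 5*0 + 5*7 = 35 = 35 ✓

Step 3: Write the general solution.
k = 0 + (5/5)t = 0 + 1t
l = 7 - (5/5)t = 7 - 1t
for any integer t.

k = 0 + 1t, l = 7 - 1t for integer t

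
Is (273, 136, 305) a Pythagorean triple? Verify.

Compute a² + b² = 273² + 136² = 74529 + 18496 = 93025
Compute c² = 305² = 93025
Since 93025 = 93025, confirmed.

Yes, it is a Pythagorean triple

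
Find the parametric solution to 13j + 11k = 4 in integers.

Step 1: Compute gcd(13, 11) = 1.
Since 1 divides 4, solutions exist.

Step 2: Find a particular solution using extended Euclidean algorithm.
We get j₀ = -20, k₀ = 24.
Check: 13*-20 + 11*24 = 4 = 4 ✓

Step 3: Write the general solution.
j = -20 + (11/1)t = -20 + 11t
k = 24 - (13/1)t = 24 - 13t
for any integer t.

j = -20 + 11t, k = 24 - 13t for integer t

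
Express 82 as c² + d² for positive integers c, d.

We need to find integers c, d > 0 such that c² + d² = 82.
Trying c = 1: d² = 82 - 1² = 82 - 1 = 81
d = 9
Check: 1² + 9² = 1 + 81 = 82 ✓

82 = 1² + 9²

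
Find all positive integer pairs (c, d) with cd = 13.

The positive divisors of 13 are: 1, 13.
Each divisor d gives the pair (d, 13/d):
(1, 13), (13, 1)

(1, 13), (13, 1)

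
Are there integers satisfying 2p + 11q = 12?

Step 1: Compute gcd(2, 11).
gcd(2, 11) = 1

Step 2: Check divisibility.
Does 1 divide 12? 12 = 1 x 12, so yes.

By the theorem on linear Diophantine equations, 2p + 11q = 12 has integer solutions if and only if gcd(2, 11) divides 12. Since 1 | 12, solutions exist.

Yes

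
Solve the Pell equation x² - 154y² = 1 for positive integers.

We seek the smallest positive integers (x, y) with x² - 154y² = 1, i.e., x² = 154y² + 1.
Try successive y values:
y = 1: x² = 154·1² + 1 = 155, not a perfect square
y = 2: x² = 154·2² + 1 = 617, not a perfect square
y = 3: x² = 154·3² + 1 = 1387, not a perfect square
... continuing the search (or via continued fractions) ...
y = 1716: x² = 154·1716² + 1 = 453477025, x = 21295 ✓

Verify: 21295² - 154·1716² = 453477025 - 453477024 = 1 ✓

x = 21295, y = 1716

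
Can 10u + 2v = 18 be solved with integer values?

Step 1: Compute gcd(10, 2).
gcd(10, 2) = 2

Step 2: Check divisibility.
Does 2 divide 18? 18 = 2 x 9, so yes.

By the theorem on linear Diophantine equations, 10u + 2v = 18 has integer solutions if and only if gcd(10, 2) divides 18. Since 2 | 18, solutions exist.

Yes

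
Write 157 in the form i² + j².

We need to find integers i, j > 0 such that i² + j² = 157.
Trying i = 6: j² = 157 - 6² = 157 - 36 = 121
j = 11
Check: 6² + 11² = 36 + 121 = 157 ✓

157 = 6² + 11²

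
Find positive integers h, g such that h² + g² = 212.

Search for h with 212 - h² a perfect square.
h = 4: 212 - 4² = 212 - 16 = 196 = 14² ✓
So h = 4, g = 14.

h = 4, g = 14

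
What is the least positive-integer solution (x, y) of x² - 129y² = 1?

We seek the smallest positive integers (x, y) with x² - 129y² = 1, i.e., x² = 129y² + 1.
Try successive y values:
y = 1: x² = 129·1² + 1 = 130, not a perfect square
y = 2: x² = 129·2² + 1 = 517, not a perfect square
y = 3: x² = 129·3² + 1 = 1162, not a perfect square
... continuing the search (or via continued fractions) ...
y = 1484: x² = 129·1484² + 1 = 284091025, x = 16855 ✓

Verify: 16855² - 129·1484² = 284091025 - 284091024 = 1 ✓

x = 16855, y = 1484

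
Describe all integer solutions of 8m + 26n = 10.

Step 1: Compute gcd(8, 26) = 2.
Since 2 divides 10, solutions exist.

Step 2: Find a particular solution using extended Euclidean algorithm.
We get m₀ = -15, n₀ = 5.
Check: 8*-15 + 26*5 = 10 = 10 ✓

Step 3: Write the general solution.
m = -15 + (26/2)t = -15 + 13t
n = 5 - (8/2)t = 5 - 4t
for any integer t.

m = -15 + 13t, n = 5 - 4t for integer t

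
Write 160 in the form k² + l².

We need to find integers k, l > 0 such that k² + l² = 160.
Trying k = 4: l² = 160 - 4² = 160 - 16 = 144
l = 12
Check: 4² + 12² = 16 + 144 = 160 ✓

160 = 4² + 12²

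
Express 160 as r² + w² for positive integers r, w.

We need to find integers r, w > 0 such that r² + w² = 160.
Trying r = 4: w² = 160 - 4² = 160 - 16 = 144
w = 12
Check: 4² + 12² = 16 + 144 = 160 ✓

160 = 4² + 12²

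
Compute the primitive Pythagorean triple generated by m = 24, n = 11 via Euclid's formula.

a = m² - n² = 24² - 11² = 576 - 121 = 455
b = 2mn = 2·24·11 = 528
c = m² + n² = 576 + 121 = 697
Verify: 455² + 528² = 207025 + 278784 = 485809 = 697² ✓

(455, 528, 697)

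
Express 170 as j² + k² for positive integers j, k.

We need to find integers j, k > 0 such that j² + k² = 170.
Trying j = 1: k² = 170 - 1² = 170 - 1 = 169
k = 13
Check: 1² + 13² = 1 + 169 = 170 ✓

170 = 1² + 13²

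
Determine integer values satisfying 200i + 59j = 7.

Step 1: Check solvability.
gcd(200, 59) = 1
Since 1 divides 7, solutions exist.

Step 2: Apply extended Euclidean algorithm to find gcd.
We find integers such that 200*x0 + 59*y0 = 1

Step 3: Scale the particular solution.
Multiply by 7/1 = 7:
i = 126, j = -427

Step 4: Verify.
200*(126) + 59*(-427) = 7 = 7 ✓

i = 126, j = -427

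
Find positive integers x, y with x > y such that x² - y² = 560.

Factor: x² - y² = (x+y)(x-y) = 560.
We need two factors of 560 with the same parity.
Use x+y = 280 and x-y = 2 (product 280·2 = 560).
Adding: 2x = 282, so x = 141.
Subtracting: 2y = 278, so y = 139.
Check: 141² - 139² = 19881 - 19321 = 560 ✓

x = 141, y = 139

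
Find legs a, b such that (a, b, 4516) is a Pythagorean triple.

We need a² + b² = 4516² = 20394256.
Trying: 1316² + 4320² = 1731856 + 18662400 = 20394256 ✓

(1316, 4320, 4516)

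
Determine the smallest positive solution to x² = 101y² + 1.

We seek the smallest positive integers (x, y) with x² - 101y² = 1, i.e., x² = 101y² + 1.
Try successive y values:
y = 1: x² = 101·1² + 1 = 102, not a perfect square
y = 2: x² = 101·2² + 1 = 405, not a perfect square
y = 3: x² = 101·3² + 1 = 910, not a perfect square
... continuing the search (or via continued fractions) ...
y = 20: x² = 101·20² + 1 = 40401, x = 201 ✓

Verify: 201² - 101·20² = 40401 - 40400 = 1 ✓

x = 201, y = 20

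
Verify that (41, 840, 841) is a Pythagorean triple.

Compute a² + b² = 41² + 840² = 1681 + 705600 = 707281
Compute c² = 841² = 707281
Since 707281 = 707281, confirmed.

Yes, it is a Pythagorean triple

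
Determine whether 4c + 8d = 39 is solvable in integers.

Step 1: Compute gcd(4, 8).
gcd(4, 8) = 4

Step 2: Check divisibility.
Does 4 divide 39? 39 = 4 x 9 + 3, so no.

By the theorem on linear Diophantine equations, 4c + 8d = 39 has integer solutions if and only if gcd(4, 8) divides 39. Since 4 does not divide 39, no solutions exist.

No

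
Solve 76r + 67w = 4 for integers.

Step 1: Check solvability.
gcd(76, 67) = 1
Since 1 divides 4, solutions exist.

Step 2: Apply extended Euclidean algorithm to find gcd.
We find integers such that 76*x0 + 67*y0 = 1

Step 3: Scale the particular solution.
Multiply by 4/1 = 4:
r = 60, w = -68

Step 4: Verify.
76*(60) + 67*(-68) = 4 = 4 ✓

r = 60, w = -68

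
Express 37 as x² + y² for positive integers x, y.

We need to find integers x, y > 0 such that x² + y² = 37.
Trying x = 1: y² = 37 - 1² = 37 - 1 = 36
y = 6
Check: 1² + 6² = 1 + 36 = 37 ✓

37 = 1² + 6²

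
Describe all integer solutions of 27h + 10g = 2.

Step 1: Compute gcd(27, 10) = 1.
Since 1 divides 2, solutions exist.

Step 2: Find a particular solution using extended Euclidean algorithm.
We get h₀ = 6, g₀ = -16.
Check: 27*6 + 10*-16 = 2 = 2 ✓

Step 3: Write the general solution.
h = 6 + (10/1)t = 6 + 10t
g = -16 - (27/1)t = -16 - 27t
for any integer t.

h = 6 + 10t, g = -16 - 27t for integer t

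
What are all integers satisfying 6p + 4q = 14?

Step 1: Compute gcd(6, 4) = 2.
Since 2 divides 14, solutions exist.

Step 2: Find a particular solution using extended Euclidean algorithm.
We get p₀ = 7, q₀ = -7.
Check: 6*7 + 4*-7 = 14 = 14 ✓

Step 3: Write the general solution.
p = 7 + (4/2)t = 7 + 2t
q = -7 - (6/2)t = -7 - 3t
for any integer t.

p = 7 + 2t, q = -7 - 3t for integer t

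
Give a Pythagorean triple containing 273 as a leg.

We need the other leg and hypotenuse such that 273² + x² = c².
Take x = 736, c = 785: 273² + 736² = 74529 + 541696 = 616225 = 785² ✓
Triple: (273, 736, 785)

(273, 736, 785)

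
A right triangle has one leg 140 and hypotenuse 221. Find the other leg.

a² = c² - b² = 48841 - 19600 = 29241
a = 171

171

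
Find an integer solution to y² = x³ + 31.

Try small integer x values and check whether x³ + 31 is a perfect square.
x = -3: x³ + 31 = -3³ + 31 = -27 + 31 = 4
Is 4 a perfect square? 2² = 4 ✓
So (x, y) = (-3, 2) is a solution.

x = -3, y = 2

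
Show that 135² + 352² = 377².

Compute a² + b²:
135² + 352² = 18225 + 123904 = 142129
Compute c²:
377² = 142129
Since 142129 = 142129, it is a Pythagorean triple.

Yes, it is a Pythagorean triple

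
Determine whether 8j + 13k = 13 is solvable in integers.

Step 1: Compute gcd(8, 13).
gcd(8, 13) = 1

Step 2: Check divisibility.
Does 1 divide 13? 13 = 1 x 13, so yes.

By the theorem on linear Diophantine equations, 8j + 13k = 13 has integer solutions if and only if gcd(8, 13) divides 13. Since 1 | 13, solutions exist.

Yes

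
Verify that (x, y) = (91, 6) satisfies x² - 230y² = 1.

Compute x² = 91² = 8281
Compute 230y² = 230·6² = 230·36 = 8280
x² - 230y² = 8281 - 8280 = 1
Since this equals 1, (91, 6) is a solution.

Yes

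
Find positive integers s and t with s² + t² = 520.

We need to find integers s, t > 0 such that s² + t² = 520.
Trying s = 6: t² = 520 - 6² = 520 - 36 = 484
t = 22
Check: 6² + 22² = 36 + 484 = 520 ✓

520 = 6² + 22²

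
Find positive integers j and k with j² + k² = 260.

We need to find integers j, k > 0 such that j² + k² = 260.
Trying j = 2: k² = 260 - 2² = 260 - 4 = 256
k = 16
Check: 2² + 16² = 4 + 256 = 260 ✓

260 = 2² + 16²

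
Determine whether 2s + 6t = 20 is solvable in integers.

Step 1: Compute gcd(2, 6).
gcd(2, 6) = 2

Step 2: Check divisibility.
Does 2 divide 20? 20 = 2 x 10, so yes.

By the theorem on linear Diophantine equations, 2s + 6t = 20 has integer solutions if and only if gcd(2, 6) divides 20. Since 2 | 20, solutions exist.

Yes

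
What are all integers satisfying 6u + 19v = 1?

Step 1: Compute gcd(6, 19) = 1.
Since 1 divides 1, solutions exist.

Step 2: Find a particular solution using extended Euclidean algorithm.
We get u₀ = -3, v₀ = 1.
Check: 6*-3 + 19*1 = 1 = 1 ✓

Step 3: Write the general solution.
u = -3 + (19/1)t = -3 + 19t
v = 1 - (6/1)t = 1 - 6t
for any integer t.

u = -3 + 19t, v = 1 - 6t for integer t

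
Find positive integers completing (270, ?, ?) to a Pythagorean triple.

We need the other leg and hypotenuse such that 270² + x² = c².
Take x = 168, c = 318: 270² + 168² = 72900 + 28224 = 101124 = 318² ✓
Triple: (270, 168, 318)

(270, 168, 318)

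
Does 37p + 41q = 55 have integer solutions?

Step 1: Compute gcd(37, 41).
gcd(37, 41) = 1

Step 2: Check divisibility.
Does 1 divide 55? 55 = 1 x 55, so yes.

By the theorem on linear Diophantine equations, 37p + 41q = 55 has integer solutions if and only if gcd(37, 41) divides 55. Since 1 | 55, solutions exist.

Yes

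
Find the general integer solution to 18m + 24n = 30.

Step 1: Compute gcd(18, 24) = 6.
Since 6 divides 30, solutions exist.

Step 2: Find a particular solution using extended Euclidean algorithm.
We get m₀ = -5, n₀ = 5.
Check: 18*-5 + 24*5 = 30 = 30 ✓

Step 3: Write the general solution.
m = -5 + (24/6)t = -5 + 4t
n = 5 - (18/6)t = 5 - 3t
for any integer t.

m = -5 + 4t, n = 5 - 3t for integer t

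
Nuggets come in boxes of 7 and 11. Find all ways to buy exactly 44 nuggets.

We need non-negative integers (x, y) with 7x + 11y = 44.
For each x in 0..6, check if 44 - 7x is a non-negative multiple of 11.
x = 0: 11y = 44, y = 4 ✓

(0 boxes of 7, 4 boxes of 11)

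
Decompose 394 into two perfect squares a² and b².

We need to find integers a, b > 0 such that a² + b² = 394.
Trying a = 13: b² = 394 - 13² = 394 - 169 = 225
b = 15
Check: 13² + 15² = 169 + 225 = 394 ✓

394 = 13² + 15²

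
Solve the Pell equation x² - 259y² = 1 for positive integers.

We seek the smallest positive integers (x, y) with x² - 259y² = 1, i.e., x² = 259y² + 1.
Try successive y values:
y = 1: x² = 259·1² + 1 = 260, not a perfect square
y = 2: x² = 259·2² + 1 = 1037, not a perfect square
y = 3: x² = 259·3² + 1 = 2332, not a perfect square
... continuing the search (or via continued fractions) ...
y = 52644: x² = 259·52644² + 1 = 717790200625, x = 847225 ✓

Verify: 847225² - 259·52644² = 717790200625 - 717790200624 = 1 ✓

x = 847225, y = 52644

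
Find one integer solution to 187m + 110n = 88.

Step 1: Check solvability.
gcd(187, 110) = 11
Since 11 divides 88, solutions exist.

Step 2: Apply extended Euclidean algorithm to find gcd.
We find integers such that 187*x0 + 110*y0 = 11

Step 3: Scale the particular solution.
Multiply by 88/11 = 8:
m = 24, n = -40

Step 4: Verify.
187*(24) + 110*(-40) = 88 = 88 ✓

m = 24, n = -40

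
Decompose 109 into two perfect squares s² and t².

We need to find integers s, t > 0 such that s² + t² = 109.
Trying s = 3: t² = 109 - 3² = 109 - 9 = 100
t = 10
Check: 3² + 10² = 9 + 100 = 109 ✓

109 = 3² + 10²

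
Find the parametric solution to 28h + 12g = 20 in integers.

Step 1: Compute gcd(28, 12) = 4.
Since 4 divides 20, solutions exist.

Step 2: Find a particular solution using extended Euclidean algorithm.
We get h₀ = 5, g₀ = -10.
Check: 28*5 + 12*-10 = 20 = 20 ✓

Step 3: Write the general solution.
h = 5 + (12/4)t = 5 + 3t
g = -10 - (28/4)t = -10 - 7t
for any integer t.

h = 5 + 3t, g = -10 - 7t for integer t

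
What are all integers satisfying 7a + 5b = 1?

Step 1: Compute gcd(7, 5) = 1.
Since 1 divides 1, solutions exist.

Step 2: Find a particular solution using extended Euclidean algorithm.
We get a₀ = -2, b₀ = 3.
Check: 7*-2 + 5*3 = 1 = 1 ✓

Step 3: Write the general solution.
a = -2 + (5/1)t = -2 + 5t
b = 3 - (7/1)t = 3 - 7t
for any integer t.

a = -2 + 5t, b = 3 - 7t for integer t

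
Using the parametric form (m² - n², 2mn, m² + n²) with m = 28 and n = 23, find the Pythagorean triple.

a = m² - n² = 784 - 529 = 255
b = 2mn = 2·28·23 = 1288
c = m² + n² = 784 + 529 = 1313
Verify: 255² + 1288² = 65025 + 1658944 = 1723969 = 1313² ✓

(255, 1288, 1313)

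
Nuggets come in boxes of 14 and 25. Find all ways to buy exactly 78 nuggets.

We need non-negative integers (x, y) with 14x + 25y = 78.
For each x in 0..5, check if 78 - 14x is a non-negative multiple of 25.
x = 2: 25y = 50, y = 2 ✓

(2 boxes of 14, 2 boxes of 25)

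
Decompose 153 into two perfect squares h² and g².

We need to find integers h, g > 0 such that h² + g² = 153.
Trying h = 3: g² = 153 - 3² = 153 - 9 = 144
g = 12
Check: 3² + 12² = 9 + 144 = 153 ✓

153 = 3² + 12²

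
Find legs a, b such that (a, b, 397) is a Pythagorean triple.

We need a² + b² = 397² = 157609.
Trying: 325² + 228² = 105625 + 51984 = 157609 ✓

(325, 228, 397)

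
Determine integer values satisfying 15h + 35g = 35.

Step 1: Check solvability.
gcd(15, 35) = 5
Since 5 divides 35, solutions exist.

Step 2: Apply extended Euclidean algorithm to find gcd.
We find integers such that 15*x0 + 35*y0 = 5

Step 3: Scale the particular solution.
Multiply by 35/5 = 7:
h = -14, g = 7

Step 4: Verify.
15*(-14) + 35*(7) = 35 = 35 ✓

h = -14, g = 7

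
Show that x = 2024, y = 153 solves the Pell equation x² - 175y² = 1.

Compute x² = 2024² = 4096576
Compute 175y² = 175·153² = 175·23409 = 4096575
x² - 175y² = 4096576 - 4096575 = 1
Since this equals 1, (2024, 153) is a solution.

Yes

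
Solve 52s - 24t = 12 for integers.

Step 1: Check solvability.
gcd(52, 24) = 4
Since 4 divides 12, solutions exist.

Step 2: Apply extended Euclidean algorithm to find gcd.
We find integers such that 52*x0 + 24*y0 = 4

Step 3: Scale the particular solution.
Multiply by 12/4 = 3:
s = 3, t = 6

Step 4: Verify.
52*(3) - 24*(6) = 12 = 12 ✓

s = 3, t = 6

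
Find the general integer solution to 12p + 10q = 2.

Step 1: Compute gcd(12, 10) = 2.
Since 2 divides 2, solutions exist.

Step 2: Find a particular solution using extended Euclidean algorithm.
We get p₀ = 1, q₀ = -1.
Check: 12*1 + 10*-1 = 2 = 2 ✓

Step 3: Write the general solution.
p = 1 + (10/2)t = 1 + 5t
q = -1 - (12/2)t = -1 - 6t
for any integer t.

p = 1 + 5t, q = -1 - 6t for integer t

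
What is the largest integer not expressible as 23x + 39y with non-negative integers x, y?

For two coprime denominations a and b, the Frobenius number (largest value not representable as a non-negative combination) is ab - a - b.
Here gcd(23, 39) = 1, so they are coprime.
F(23, 39) = 23·39 - 23 - 39 = 897 - 62 = 835

835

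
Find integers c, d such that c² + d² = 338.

We need to find integers c, d > 0 such that c² + d² = 338.
Trying c = 7: d² = 338 - 7² = 338 - 49 = 289
d = 17
Check: 7² + 17² = 49 + 289 = 338 ✓

338 = 7² + 17²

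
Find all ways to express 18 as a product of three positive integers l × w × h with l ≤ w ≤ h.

Iterate l from 1 to ⌊18^(1/3)⌋. For each l dividing 18, iterate w ≥ l with w dividing 18/l, and set h = 18/(l·w).
Triples found (4): (1×1×18), (1×2×9), (1×3×6), (2×3×3)

(1×1×18), (1×2×9), (1×3×6), (2×3×3)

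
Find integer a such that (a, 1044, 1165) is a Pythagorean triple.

a² = c² - b² = 1165² - 1044² = 1357225 - 1089936 = 267289
a = sqrt(267289) = 517

517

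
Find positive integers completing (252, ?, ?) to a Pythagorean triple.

We need the other leg and hypotenuse such that 252² + x² = c².
Take x = 115, c = 277: 252² + 115² = 63504 + 13225 = 76729 = 277² ✓
Triple: (115, 252, 277)

(115, 252, 277)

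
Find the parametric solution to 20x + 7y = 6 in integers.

Step 1: Compute gcd(20, 7) = 1.
Since 1 divides 6, solutions exist.

Step 2: Find a particular solution using extended Euclidean algorithm.
We get x₀ = -6, y₀ = 18.
Check: 20*-6 + 7*18 = 6 = 6 ✓

Step 3: Write the general solution.
x = -6 + (7/1)t = -6 + 7t
y = 18 - (20/1)t = 18 - 20t
for any integer t.

x = -6 + 7t, y = 18 - 20t for integer t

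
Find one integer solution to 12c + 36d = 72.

Step 1: Check solvability.
gcd(12, 36) = 12
Since 12 divides 72, solutions exist.

Step 2: Apply extended Euclidean algorithm to find gcd.
We find integers such that 12*x0 + 36*y0 = 12

Step 3: Scale the particular solution.
Multiply by 72/12 = 6:
c = 6, d = 0

Step 4: Verify.
12*(6) + 36*(0) = 72 = 72 ✓

c = 6, d = 0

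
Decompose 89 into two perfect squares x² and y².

We need to find integers x, y > 0 such that x² + y² = 89.
Trying x = 5: y² = 89 - 5² = 89 - 25 = 64
y = 8
Check: 5² + 8² = 25 + 64 = 89 ✓

89 = 5² + 8²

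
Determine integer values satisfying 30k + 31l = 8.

Step 1: Check solvability.
gcd(30, 31) = 1
Since 1 divides 8, solutions exist.

Step 2: Apply extended Euclidean algorithm to find gcd.
We find integers such that 30*x0 + 31*y0 = 1

Step 3: Scale the particular solution.
Multiply by 8/1 = 8:
k = -8, l = 8

Step 4: Verify.
30*(-8) + 31*(8) = 8 = 8 ✓

k = -8, l = 8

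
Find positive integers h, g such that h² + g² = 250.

Search for h with 250 - h² a perfect square.
h = 5: 250 - 5² = 250 - 25 = 225 = 15² ✓
So h = 5, g = 15.

h = 5, g = 15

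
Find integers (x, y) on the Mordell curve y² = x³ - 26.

Try small integer x values and check whether x³ - 26 is a perfect square.
x = 3: x³ - 26 = 3³ - 26 = 27 - 26 = 1
Is 1 a perfect square? 1² = 1 ✓
So (x, y) = (3, 1) is a solution.

x = 3, y = 1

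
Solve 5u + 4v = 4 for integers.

Step 1: Check solvability.
gcd(5, 4) = 1
Since 1 divides 4, solutions exist.

Step 2: Apply extended Euclidean algorithm to find gcd.
We find integers such that 5*x0 + 4*y0 = 1

Step 3: Scale the particular solution.
Multiply by 4/1 = 4:
u = 4, v = -4

Step 4: Verify.
5*(4) + 4*(-4) = 4 = 4 ✓

u = 4, v = -4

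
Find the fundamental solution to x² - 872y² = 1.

We seek the smallest positive integers (x, y) with x² - 872y² = 1, i.e., x² = 872y² + 1.
Try successive y values:
y = 1: x² = 872·1² + 1 = 873, not a perfect square
y = 2: x² = 872·2² + 1 = 3489, not a perfect square
y = 3: x² = 872·3² + 1 = 7849, not a perfect square
... continuing the search (or via continued fractions) ...
y = 4267: x² = 872·4267² + 1 = 15876756009, x = 126003 ✓

Verify: 126003² - 872·4267² = 15876756009 - 15876756008 = 1 ✓

x = 126003, y = 4267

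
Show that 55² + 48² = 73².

Compute a² + b² = 55² + 48² = 3025 + 2304 = 5329
Compute c² = 73² = 5329
Since 5329 = 5329, confirmed.

Yes, it is a Pythagorean triple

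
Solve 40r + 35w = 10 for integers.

Step 1: Check solvability.
gcd(40, 35) = 5
Since 5 divides 10, solutions exist.

Step 2: Apply extended Euclidean algorithm to find gcd.
We find integers such that 40*x0 + 35*y0 = 5

Step 3: Scale the particular solution.
Multiply by 10/5 = 2:
r = 2, w = -2

Step 4: Verify.
40*(2) + 35*(-2) = 10 = 10 ✓

r = 2, w = -2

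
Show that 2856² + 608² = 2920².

Compute a² + b² = 2856² + 608² = 8156736 + 369664 = 8526400
Compute c² = 2920² = 8526400
Since 8526400 = 8526400, confirmed.

Yes, it is a Pythagorean triple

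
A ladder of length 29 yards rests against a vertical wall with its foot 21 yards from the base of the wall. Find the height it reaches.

The ladder, wall, and ground form a right triangle with hypotenuse 29 and one leg 21.
By the Pythagorean theorem: h² = 29² - 21² = 841 - 441 = 400
h = √400 = 20 yards

20 yards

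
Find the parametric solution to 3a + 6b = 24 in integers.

Step 1: Compute gcd(3, 6) = 3.
Since 3 divides 24, solutions exist.

Step 2: Find a particular solution using extended Euclidean algorithm.
We get a₀ = 8, b₀ = 0.
Check: 3*8 + 6*0 = 24 = 24 ✓

Step 3: Write the general solution.
a = 8 + (6/3)t = 8 + 2t
b = 0 - (3/3)t = 0 - 1t
for any integer t.

a = 8 + 2t, b = 0 - 1t for integer t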